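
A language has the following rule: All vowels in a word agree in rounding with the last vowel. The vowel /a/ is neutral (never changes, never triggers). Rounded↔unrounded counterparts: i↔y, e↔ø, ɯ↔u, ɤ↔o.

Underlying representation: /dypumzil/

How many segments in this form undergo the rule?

2

/y/ harmonizes with /i/ ([-round]) → [i]
/u/ harmonizes with /i/ ([-round]) → [ɯ]
2 segments change.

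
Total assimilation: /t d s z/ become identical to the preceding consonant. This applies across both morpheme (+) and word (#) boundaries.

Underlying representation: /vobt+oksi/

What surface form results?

/t/ after /b/ → [b] (total assimilation)
/s/ after /k/ → [k] (total assimilation)

[vobb+okki]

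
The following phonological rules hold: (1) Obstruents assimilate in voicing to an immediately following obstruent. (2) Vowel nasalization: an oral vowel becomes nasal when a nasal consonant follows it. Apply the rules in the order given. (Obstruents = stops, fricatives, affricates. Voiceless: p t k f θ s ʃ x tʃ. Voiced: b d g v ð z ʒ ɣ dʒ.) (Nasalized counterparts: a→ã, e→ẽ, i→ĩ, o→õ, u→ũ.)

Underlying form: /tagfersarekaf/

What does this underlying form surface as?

[takfersarekaf]

Rule 1: /g/ before /f/ (voiceless) → [k]
After rule 1: takfersarekaf
Rule 2: no segment meets the rule's conditions; no change.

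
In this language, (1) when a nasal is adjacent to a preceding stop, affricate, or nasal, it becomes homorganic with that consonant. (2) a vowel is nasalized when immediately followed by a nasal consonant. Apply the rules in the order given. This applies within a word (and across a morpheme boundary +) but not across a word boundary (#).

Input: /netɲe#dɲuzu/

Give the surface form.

[netne#dnuzu]

Rule 1: /ɲ/ after /t/ (alveolar) → [n]
Rule 1: /ɲ/ after /d/ (alveolar) → [n]
After rule 1: netne#dnuzu
Rule 2: no segment meets the rule's conditions; no change.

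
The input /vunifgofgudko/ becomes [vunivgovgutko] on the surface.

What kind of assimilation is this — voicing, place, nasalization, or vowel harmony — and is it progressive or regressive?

/f/→[v] /f/→[v] /d/→[t].
Each target copies a feature from the following segment, so the direction is regressive.

voicing assimilation, regressive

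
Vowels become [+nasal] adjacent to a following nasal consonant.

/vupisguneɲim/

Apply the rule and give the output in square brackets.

[vupisgũnẽɲĩm]

/u/ before nasal /n/ → [ũ]
/e/ before nasal /ɲ/ → [ẽ]
/i/ before nasal /m/ → [ĩ]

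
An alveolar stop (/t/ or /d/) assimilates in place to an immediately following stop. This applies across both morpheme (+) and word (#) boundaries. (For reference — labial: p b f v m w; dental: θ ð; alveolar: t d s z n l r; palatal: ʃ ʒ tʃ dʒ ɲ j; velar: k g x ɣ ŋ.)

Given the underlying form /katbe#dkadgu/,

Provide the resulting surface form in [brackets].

[kapbe#gkaggu]

/t/ before /b/ (labial) → [p]
/d/ before /k/ (velar) → [g]
/d/ before /g/ (velar) → [g]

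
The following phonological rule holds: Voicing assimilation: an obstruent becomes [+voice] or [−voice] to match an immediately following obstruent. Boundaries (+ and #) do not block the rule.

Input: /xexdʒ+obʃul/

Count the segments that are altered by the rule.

/x/ before /dʒ/ (voiced) → [ɣ]
/b/ before /ʃ/ (voiceless) → [p]
2 segments change.

2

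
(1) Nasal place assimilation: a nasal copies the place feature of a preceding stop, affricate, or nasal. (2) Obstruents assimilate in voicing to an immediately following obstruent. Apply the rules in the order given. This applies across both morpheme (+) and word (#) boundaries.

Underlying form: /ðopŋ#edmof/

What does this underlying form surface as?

Rule 1: /ŋ/ after /p/ (labial) → [m]
Rule 1: /m/ after /d/ (alveolar) → [n]
After rule 1: ðopm#ednof
Rule 2: no segment meets the rule's conditions; no change.

[ðopm#ednof]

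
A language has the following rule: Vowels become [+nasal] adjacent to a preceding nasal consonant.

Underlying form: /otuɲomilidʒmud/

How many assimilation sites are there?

/o/ after nasal /ɲ/ → [õ]
/i/ after nasal /m/ → [ĩ]
/u/ after nasal /m/ → [ũ]
3 segments change.

3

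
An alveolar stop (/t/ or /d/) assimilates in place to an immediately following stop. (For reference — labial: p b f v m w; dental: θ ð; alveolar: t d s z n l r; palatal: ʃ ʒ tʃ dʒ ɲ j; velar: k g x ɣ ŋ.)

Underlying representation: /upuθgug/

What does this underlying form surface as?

no segment meets the rule's conditions; no change.

[upuθgug]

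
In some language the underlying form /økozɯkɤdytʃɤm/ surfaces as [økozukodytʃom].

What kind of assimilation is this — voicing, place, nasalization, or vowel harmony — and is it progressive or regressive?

/ɯ/→[u] /ɤ/→[o] /ɤ/→[o].
Vowels agree with the first vowel, so the harmony is progressive.

vowel harmony, progressive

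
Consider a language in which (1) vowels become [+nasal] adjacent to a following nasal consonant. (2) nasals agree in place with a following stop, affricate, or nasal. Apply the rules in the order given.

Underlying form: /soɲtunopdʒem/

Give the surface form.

[sõntũnopdʒẽm]

Rule 1: /o/ before nasal /ɲ/ → [õ]
Rule 1: /u/ before nasal /n/ → [ũ]
Rule 1: /e/ before nasal /m/ → [ẽ]
After rule 1: sõɲtũnopdʒẽm
Rule 2: /ɲ/ before /t/ (alveolar) → [n]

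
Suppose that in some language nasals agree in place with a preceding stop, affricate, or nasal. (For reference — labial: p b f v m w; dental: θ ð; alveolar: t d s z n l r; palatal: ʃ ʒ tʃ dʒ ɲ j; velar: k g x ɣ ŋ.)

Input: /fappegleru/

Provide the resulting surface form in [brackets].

[fappegleru]

no segment meets the rule's conditions; no change.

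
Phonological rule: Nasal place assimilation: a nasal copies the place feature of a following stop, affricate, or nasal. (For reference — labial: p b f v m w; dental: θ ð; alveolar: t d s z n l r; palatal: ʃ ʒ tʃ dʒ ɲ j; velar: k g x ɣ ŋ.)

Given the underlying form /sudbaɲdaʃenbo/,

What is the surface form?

[sudbandaʃembo]

/ɲ/ before /d/ (alveolar) → [n]
/n/ before /b/ (labial) → [m]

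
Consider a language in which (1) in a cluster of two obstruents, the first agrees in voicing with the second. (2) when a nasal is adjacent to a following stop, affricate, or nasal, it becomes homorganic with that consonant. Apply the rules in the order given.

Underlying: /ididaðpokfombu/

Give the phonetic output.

Rule 1: /ð/ before /p/ (voiceless) → [θ]
After rule 1: ididaθpokfombu
Rule 2: no segment meets the rule's conditions; no change.

[ididaθpokfombu]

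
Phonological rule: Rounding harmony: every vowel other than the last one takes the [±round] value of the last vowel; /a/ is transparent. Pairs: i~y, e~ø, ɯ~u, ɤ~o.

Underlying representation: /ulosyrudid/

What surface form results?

[ɯlɤsirɯdid]

/u/ harmonizes with /i/ ([-round]) → [ɯ]
/o/ harmonizes with /i/ ([-round]) → [ɤ]
/y/ harmonizes with /i/ ([-round]) → [i]
/u/ harmonizes with /i/ ([-round]) → [ɯ]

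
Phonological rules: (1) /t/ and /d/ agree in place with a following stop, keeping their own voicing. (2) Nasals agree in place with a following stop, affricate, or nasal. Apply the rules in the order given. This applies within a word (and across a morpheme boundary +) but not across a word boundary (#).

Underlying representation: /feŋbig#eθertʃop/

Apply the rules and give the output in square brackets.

[fembig#eθertʃop]

Rule 1: no segment meets the rule's conditions; no change.
After rule 1: feŋbig#eθertʃop
Rule 2: /ŋ/ before /b/ (labial) → [m]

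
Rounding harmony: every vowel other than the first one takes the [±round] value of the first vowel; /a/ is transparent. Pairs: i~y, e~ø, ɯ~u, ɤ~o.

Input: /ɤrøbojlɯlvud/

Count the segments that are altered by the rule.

3

/ø/ harmonizes with /ɤ/ ([-round]) → [e]
/o/ harmonizes with /ɤ/ ([-round]) → [ɤ]
/u/ harmonizes with /ɤ/ ([-round]) → [ɯ]
3 segments change.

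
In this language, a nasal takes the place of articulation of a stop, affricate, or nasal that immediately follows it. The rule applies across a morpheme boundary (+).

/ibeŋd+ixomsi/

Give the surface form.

/ŋ/ before /d/ (alveolar) → [n]

[ibend+ixomsi]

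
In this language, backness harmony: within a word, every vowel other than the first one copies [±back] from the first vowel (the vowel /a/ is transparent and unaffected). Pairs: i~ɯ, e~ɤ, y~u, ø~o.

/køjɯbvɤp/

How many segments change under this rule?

/ɯ/ harmonizes with /ø/ ([-back]) → [i]
/ɤ/ harmonizes with /ø/ ([-back]) → [e]
2 segments change.

2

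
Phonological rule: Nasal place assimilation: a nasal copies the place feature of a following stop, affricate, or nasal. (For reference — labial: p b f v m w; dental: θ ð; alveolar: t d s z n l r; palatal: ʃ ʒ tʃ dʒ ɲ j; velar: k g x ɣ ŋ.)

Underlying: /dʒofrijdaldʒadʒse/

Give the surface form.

[dʒofrijdaldʒadʒse]

no segment meets the rule's conditions; no change.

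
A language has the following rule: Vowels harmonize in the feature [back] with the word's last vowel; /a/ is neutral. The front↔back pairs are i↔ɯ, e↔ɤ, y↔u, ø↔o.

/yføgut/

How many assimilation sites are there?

2

/y/ harmonizes with /u/ ([+back]) → [u]
/ø/ harmonizes with /u/ ([+back]) → [o]
2 segments change.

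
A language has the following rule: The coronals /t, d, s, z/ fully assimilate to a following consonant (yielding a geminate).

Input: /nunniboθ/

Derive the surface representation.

no segment meets the rule's conditions; no change.

[nunniboθ]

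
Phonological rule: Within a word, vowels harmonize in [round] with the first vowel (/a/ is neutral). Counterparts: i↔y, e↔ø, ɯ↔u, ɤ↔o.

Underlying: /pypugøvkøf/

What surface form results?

no segment meets the rule's conditions; no change.

[pypugøvkøf]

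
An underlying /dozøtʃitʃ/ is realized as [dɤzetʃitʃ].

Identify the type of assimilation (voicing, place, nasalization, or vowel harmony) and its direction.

vowel harmony, regressive

/o/→[ɤ] /ø/→[e].
Vowels agree with the last vowel, so the harmony is regressive.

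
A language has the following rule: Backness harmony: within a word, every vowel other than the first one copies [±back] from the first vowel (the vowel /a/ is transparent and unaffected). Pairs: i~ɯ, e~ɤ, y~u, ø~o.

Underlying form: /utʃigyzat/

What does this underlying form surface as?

/i/ harmonizes with /u/ ([+back]) → [ɯ]
/y/ harmonizes with /u/ ([+back]) → [u]

[utʃɯguzat]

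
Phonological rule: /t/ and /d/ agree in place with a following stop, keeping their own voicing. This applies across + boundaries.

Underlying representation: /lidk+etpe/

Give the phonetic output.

[ligk+eppe]

/d/ before /k/ (velar) → [g]
/t/ before /p/ (labial) → [p]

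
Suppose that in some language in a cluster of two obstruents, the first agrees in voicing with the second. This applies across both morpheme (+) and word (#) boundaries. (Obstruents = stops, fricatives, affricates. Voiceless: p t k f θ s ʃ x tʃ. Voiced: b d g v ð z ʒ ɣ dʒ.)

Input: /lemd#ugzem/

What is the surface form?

no segment meets the rule's conditions; no change.

[lemd#ugzem]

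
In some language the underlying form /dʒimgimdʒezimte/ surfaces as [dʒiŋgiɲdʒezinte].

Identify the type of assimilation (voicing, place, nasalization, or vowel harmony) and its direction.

/m/→[ŋ] /m/→[ɲ] /m/→[n].
Each target copies a feature from the following segment, so the direction is regressive.

place assimilation, regressive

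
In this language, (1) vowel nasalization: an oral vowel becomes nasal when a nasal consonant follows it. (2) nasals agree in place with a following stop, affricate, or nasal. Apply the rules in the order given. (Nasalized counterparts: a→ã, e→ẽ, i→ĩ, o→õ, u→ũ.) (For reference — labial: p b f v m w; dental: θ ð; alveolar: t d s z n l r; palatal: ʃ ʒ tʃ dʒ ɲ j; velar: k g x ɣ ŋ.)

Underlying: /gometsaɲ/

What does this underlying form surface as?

[gõmetsãɲ]

Rule 1: /o/ before nasal /m/ → [õ]
Rule 1: /a/ before nasal /ɲ/ → [ã]
After rule 1: gõmetsãɲ
Rule 2: no segment meets the rule's conditions; no change.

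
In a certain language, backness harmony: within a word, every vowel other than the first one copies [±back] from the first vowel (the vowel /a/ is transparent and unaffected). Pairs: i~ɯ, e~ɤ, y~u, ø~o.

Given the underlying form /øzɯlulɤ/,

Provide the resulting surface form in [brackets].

[øzilyle]

/ɯ/ harmonizes with /ø/ ([-back]) → [i]
/u/ harmonizes with /ø/ ([-back]) → [y]
/ɤ/ harmonizes with /ø/ ([-back]) → [e]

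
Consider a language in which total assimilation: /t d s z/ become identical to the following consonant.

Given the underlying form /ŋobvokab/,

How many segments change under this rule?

0

No segment meets the rule's conditions.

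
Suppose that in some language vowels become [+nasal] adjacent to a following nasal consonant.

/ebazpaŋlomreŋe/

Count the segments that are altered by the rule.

3

/a/ before nasal /ŋ/ → [ã]
/o/ before nasal /m/ → [õ]
/e/ before nasal /ŋ/ → [ẽ]
3 segments change.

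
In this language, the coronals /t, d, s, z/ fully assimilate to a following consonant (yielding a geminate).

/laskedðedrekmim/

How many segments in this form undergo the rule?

3

/s/ before /k/ → [k] (total assimilation)
/d/ before /ð/ → [ð] (total assimilation)
/d/ before /r/ → [r] (total assimilation)
3 segments change.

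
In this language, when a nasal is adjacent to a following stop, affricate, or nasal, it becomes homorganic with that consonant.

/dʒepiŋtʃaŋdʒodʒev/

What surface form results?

[dʒepiɲtʃaɲdʒodʒev]

/ŋ/ before /tʃ/ (palatal) → [ɲ]
/ŋ/ before /dʒ/ (palatal) → [ɲ]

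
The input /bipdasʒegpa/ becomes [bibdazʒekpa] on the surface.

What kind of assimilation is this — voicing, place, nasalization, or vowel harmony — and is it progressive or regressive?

voicing assimilation, regressive

/p/→[b] /s/→[z] /g/→[k].
Each target copies a feature from the following segment, so the direction is regressive.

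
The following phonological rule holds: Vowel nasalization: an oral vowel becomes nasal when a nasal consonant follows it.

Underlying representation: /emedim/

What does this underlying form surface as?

[ẽmedĩm]

/e/ before nasal /m/ → [ẽ]
/i/ before nasal /m/ → [ĩ]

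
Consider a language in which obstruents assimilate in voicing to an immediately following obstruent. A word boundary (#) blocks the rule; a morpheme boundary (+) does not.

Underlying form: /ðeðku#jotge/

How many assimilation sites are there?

/ð/ before /k/ (voiceless) → [θ]
/t/ before /g/ (voiced) → [d]
2 segments change.

2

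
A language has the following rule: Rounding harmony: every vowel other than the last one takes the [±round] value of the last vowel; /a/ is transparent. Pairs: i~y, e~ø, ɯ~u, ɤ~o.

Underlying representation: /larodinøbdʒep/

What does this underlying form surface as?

[larɤdinebdʒep]

/o/ harmonizes with /e/ ([-round]) → [ɤ]
/ø/ harmonizes with /e/ ([-round]) → [e]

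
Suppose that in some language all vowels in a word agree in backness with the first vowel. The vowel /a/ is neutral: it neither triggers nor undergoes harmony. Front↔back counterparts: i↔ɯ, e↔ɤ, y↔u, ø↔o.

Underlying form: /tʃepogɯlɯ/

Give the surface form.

[tʃepøgili]

/o/ harmonizes with /e/ ([-back]) → [ø]
/ɯ/ harmonizes with /e/ ([-back]) → [i]
/ɯ/ harmonizes with /e/ ([-back]) → [i]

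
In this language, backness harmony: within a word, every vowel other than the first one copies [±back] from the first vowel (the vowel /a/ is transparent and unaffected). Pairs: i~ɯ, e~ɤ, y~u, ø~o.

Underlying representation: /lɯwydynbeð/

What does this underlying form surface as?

[lɯwudunbɤð]

/y/ harmonizes with /ɯ/ ([+back]) → [u]
/y/ harmonizes with /ɯ/ ([+back]) → [u]
/e/ harmonizes with /ɯ/ ([+back]) → [ɤ]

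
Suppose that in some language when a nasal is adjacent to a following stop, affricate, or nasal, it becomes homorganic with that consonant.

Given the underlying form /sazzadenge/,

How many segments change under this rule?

1

/n/ before /g/ (velar) → [ŋ]
1 segment changes.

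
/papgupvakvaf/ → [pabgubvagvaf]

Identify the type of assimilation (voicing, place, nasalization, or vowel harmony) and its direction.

/p/→[b] /p/→[b] /k/→[g].
Each target copies a feature from the following segment, so the direction is regressive.

voicing assimilation, regressive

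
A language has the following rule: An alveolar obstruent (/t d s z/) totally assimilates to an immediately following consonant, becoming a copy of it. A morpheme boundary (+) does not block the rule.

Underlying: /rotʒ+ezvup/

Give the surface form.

/t/ before /ʒ/ → [ʒ] (total assimilation)
/z/ before /v/ → [v] (total assimilation)

[roʒʒ+evvup]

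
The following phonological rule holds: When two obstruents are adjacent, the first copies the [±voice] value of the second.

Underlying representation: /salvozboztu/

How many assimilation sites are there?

1

/z/ before /t/ (voiceless) → [s]
1 segment changes.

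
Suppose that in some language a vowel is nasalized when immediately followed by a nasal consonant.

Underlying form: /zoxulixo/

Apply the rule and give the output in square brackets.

[zoxulixo]

no segment meets the rule's conditions; no change.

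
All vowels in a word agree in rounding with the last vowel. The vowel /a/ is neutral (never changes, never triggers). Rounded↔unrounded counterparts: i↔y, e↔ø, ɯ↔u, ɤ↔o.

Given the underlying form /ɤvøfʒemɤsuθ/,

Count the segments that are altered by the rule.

/ɤ/ harmonizes with /u/ ([+round]) → [o]
/e/ harmonizes with /u/ ([+round]) → [ø]
/ɤ/ harmonizes with /u/ ([+round]) → [o]
3 segments change.

3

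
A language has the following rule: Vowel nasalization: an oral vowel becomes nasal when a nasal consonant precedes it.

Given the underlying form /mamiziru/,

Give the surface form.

/a/ after nasal /m/ → [ã]
/i/ after nasal /m/ → [ĩ]

[mãmĩziru]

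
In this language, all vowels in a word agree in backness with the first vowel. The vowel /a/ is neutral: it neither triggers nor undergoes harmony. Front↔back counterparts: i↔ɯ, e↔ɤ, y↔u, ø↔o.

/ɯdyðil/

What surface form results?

/y/ harmonizes with /ɯ/ ([+back]) → [u]
/i/ harmonizes with /ɯ/ ([+back]) → [ɯ]

[ɯduðɯl]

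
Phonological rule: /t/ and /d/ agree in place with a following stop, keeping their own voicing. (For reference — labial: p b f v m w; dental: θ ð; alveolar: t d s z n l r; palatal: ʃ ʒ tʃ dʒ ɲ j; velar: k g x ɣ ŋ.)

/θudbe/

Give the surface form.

/d/ before /b/ (labial) → [b]

[θubbe]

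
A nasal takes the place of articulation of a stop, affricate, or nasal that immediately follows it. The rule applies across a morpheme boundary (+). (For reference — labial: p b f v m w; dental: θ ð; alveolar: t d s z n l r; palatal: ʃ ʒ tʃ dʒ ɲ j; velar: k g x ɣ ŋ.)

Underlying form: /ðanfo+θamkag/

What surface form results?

[ðanfo+θaŋkag]

/m/ before /k/ (velar) → [ŋ]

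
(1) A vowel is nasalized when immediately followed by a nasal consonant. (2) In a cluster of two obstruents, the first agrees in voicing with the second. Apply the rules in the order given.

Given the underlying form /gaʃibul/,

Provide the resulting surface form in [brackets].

Rule 1: no segment meets the rule's conditions; no change.
After rule 1: gaʃibul
Rule 2: no segment meets the rule's conditions; no change.

[gaʃibul]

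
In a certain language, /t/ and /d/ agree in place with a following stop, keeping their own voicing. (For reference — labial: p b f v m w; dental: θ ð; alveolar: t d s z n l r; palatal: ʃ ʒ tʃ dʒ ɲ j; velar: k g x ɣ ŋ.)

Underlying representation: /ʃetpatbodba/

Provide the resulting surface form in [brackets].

/t/ before /p/ (labial) → [p]
/t/ before /b/ (labial) → [p]
/d/ before /b/ (labial) → [b]

[ʃeppapbobba]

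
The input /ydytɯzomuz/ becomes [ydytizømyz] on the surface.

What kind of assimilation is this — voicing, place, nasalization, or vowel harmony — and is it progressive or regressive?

vowel harmony, progressive

/ɯ/→[i] /o/→[ø] /u/→[y].
Vowels agree with the first vowel, so the harmony is progressive.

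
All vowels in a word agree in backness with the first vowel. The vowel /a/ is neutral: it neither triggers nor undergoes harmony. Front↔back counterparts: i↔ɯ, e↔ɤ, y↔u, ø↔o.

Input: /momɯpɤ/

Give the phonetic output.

no segment meets the rule's conditions; no change.

[momɯpɤ]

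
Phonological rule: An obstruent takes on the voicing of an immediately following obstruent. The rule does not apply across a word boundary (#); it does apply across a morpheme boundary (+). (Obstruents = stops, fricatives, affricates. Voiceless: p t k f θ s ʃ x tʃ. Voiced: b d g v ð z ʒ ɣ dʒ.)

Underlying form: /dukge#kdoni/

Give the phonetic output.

/k/ before /g/ (voiced) → [g]
/k/ before /d/ (voiced) → [g]

[dugge#gdoni]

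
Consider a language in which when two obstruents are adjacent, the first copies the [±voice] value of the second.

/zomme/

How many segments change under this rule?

0

No segment meets the rule's conditions.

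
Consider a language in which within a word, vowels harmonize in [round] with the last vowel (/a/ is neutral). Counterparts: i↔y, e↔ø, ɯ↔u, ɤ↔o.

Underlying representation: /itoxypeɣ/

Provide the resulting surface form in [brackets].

[itɤxipeɣ]

/o/ harmonizes with /e/ ([-round]) → [ɤ]
/y/ harmonizes with /e/ ([-round]) → [i]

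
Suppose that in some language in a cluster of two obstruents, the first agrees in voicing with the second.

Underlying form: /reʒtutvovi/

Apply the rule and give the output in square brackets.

/ʒ/ before /t/ (voiceless) → [ʃ]
/t/ before /v/ (voiced) → [d]

[reʃtudvovi]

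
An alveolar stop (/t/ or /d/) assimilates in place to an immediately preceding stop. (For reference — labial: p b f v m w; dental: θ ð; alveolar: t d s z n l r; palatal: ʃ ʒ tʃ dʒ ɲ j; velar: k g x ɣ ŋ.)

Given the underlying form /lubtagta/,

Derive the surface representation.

[lubpagka]

/t/ after /b/ (labial) → [p]
/t/ after /g/ (velar) → [k]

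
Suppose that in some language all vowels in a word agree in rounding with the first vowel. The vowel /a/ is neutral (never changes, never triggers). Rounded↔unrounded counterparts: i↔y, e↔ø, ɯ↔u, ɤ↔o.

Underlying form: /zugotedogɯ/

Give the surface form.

[zugotødogu]

/e/ harmonizes with /u/ ([+round]) → [ø]
/ɯ/ harmonizes with /u/ ([+round]) → [u]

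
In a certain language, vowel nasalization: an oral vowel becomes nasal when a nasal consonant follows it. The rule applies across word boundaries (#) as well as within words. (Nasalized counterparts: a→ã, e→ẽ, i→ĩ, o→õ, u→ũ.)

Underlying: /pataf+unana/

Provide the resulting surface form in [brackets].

/u/ before nasal /n/ → [ũ]
/a/ before nasal /n/ → [ã]

[pataf+ũnãna]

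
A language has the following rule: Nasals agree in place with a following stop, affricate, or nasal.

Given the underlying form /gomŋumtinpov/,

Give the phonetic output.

/m/ before /ŋ/ (velar) → [ŋ]
/m/ before /t/ (alveolar) → [n]
/n/ before /p/ (labial) → [m]

[goŋŋuntimpov]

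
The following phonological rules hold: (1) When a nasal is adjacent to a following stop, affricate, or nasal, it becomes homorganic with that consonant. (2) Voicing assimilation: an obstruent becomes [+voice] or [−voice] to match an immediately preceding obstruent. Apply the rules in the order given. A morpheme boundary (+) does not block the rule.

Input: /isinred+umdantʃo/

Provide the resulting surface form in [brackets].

[isinred+undaɲtʃo]

Rule 1: /m/ before /d/ (alveolar) → [n]
Rule 1: /n/ before /tʃ/ (palatal) → [ɲ]
After rule 1: isinred+undaɲtʃo
Rule 2: no segment meets the rule's conditions; no change.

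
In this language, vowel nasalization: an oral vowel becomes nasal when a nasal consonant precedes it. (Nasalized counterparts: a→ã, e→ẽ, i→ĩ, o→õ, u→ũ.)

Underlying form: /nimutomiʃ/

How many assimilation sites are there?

3

/i/ after nasal /n/ → [ĩ]
/u/ after nasal /m/ → [ũ]
/i/ after nasal /m/ → [ĩ]
3 segments change.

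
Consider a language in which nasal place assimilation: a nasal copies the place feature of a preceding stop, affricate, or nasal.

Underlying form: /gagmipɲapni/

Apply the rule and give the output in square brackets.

/m/ after /g/ (velar) → [ŋ]
/ɲ/ after /p/ (labial) → [m]
/n/ after /p/ (labial) → [m]

[gagŋipmapmi]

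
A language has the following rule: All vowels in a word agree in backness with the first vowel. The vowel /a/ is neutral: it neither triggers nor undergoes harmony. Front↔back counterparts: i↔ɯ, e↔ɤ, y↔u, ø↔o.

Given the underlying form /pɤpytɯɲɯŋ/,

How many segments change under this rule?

1

/y/ harmonizes with /ɤ/ ([+back]) → [u]
1 segment changes.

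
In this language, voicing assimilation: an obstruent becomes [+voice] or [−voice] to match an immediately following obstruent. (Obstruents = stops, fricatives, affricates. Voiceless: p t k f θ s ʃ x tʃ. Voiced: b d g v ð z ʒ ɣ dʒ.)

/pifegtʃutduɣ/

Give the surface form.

[pifektʃudduɣ]

/g/ before /tʃ/ (voiceless) → [k]
/t/ before /d/ (voiced) → [d]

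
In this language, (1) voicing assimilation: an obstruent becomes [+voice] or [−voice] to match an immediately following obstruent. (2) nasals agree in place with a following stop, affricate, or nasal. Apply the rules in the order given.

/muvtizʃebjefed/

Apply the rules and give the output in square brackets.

[muftisʃebjefed]

Rule 1: /v/ before /t/ (voiceless) → [f]
Rule 1: /z/ before /ʃ/ (voiceless) → [s]
After rule 1: muftisʃebjefed
Rule 2: no segment meets the rule's conditions; no change.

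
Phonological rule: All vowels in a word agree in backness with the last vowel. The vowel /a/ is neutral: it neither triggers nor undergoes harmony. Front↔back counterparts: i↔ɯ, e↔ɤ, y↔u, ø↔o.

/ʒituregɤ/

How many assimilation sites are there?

/i/ harmonizes with /ɤ/ ([+back]) → [ɯ]
/e/ harmonizes with /ɤ/ ([+back]) → [ɤ]
2 segments change.

2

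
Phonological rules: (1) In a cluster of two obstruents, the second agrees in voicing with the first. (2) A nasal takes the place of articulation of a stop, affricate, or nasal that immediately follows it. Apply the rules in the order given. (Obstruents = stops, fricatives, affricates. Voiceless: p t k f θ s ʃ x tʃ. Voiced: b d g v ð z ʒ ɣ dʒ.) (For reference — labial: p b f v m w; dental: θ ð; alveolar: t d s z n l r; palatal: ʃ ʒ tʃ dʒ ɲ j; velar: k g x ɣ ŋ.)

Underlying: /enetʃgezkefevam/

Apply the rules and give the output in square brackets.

Rule 1: /g/ after /tʃ/ (voiceless) → [k]
Rule 1: /k/ after /z/ (voiced) → [g]
After rule 1: enetʃkezgefevam
Rule 2: no segment meets the rule's conditions; no change.

[enetʃkezgefevam]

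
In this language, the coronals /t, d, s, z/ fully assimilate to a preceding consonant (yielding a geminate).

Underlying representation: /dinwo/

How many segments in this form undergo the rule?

No segment meets the rule's conditions.

0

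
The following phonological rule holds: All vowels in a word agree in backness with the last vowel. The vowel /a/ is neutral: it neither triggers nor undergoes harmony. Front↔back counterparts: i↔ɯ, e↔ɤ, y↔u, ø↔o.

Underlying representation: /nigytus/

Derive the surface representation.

/i/ harmonizes with /u/ ([+back]) → [ɯ]
/y/ harmonizes with /u/ ([+back]) → [u]

[nɯgutus]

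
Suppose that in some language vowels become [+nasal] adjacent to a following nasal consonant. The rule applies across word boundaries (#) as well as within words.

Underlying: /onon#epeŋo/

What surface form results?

/o/ before nasal /n/ → [õ]
/o/ before nasal /n/ → [õ]
/e/ before nasal /ŋ/ → [ẽ]

[õnõn#epẽŋo]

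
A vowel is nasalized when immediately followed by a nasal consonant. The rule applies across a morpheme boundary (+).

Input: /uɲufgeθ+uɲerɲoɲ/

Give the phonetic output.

[ũɲufgeθ+ũɲerɲõɲ]

/u/ before nasal /ɲ/ → [ũ]
/u/ before nasal /ɲ/ → [ũ]
/o/ before nasal /ɲ/ → [õ]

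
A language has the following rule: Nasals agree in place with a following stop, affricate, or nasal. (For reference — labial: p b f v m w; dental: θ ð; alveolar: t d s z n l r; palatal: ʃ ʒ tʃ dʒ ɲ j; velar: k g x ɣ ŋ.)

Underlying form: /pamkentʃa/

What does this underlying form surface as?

/m/ before /k/ (velar) → [ŋ]
/n/ before /tʃ/ (palatal) → [ɲ]

[paŋkeɲtʃa]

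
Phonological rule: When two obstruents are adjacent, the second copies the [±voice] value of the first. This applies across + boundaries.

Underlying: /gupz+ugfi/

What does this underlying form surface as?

[gups+ugvi]

/z/ after /p/ (voiceless) → [s]
/f/ after /g/ (voiced) → [v]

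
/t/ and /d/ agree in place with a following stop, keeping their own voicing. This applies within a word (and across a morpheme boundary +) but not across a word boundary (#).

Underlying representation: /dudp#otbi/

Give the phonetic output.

/d/ before /p/ (labial) → [b]
/t/ before /b/ (labial) → [p]

[dubp#opbi]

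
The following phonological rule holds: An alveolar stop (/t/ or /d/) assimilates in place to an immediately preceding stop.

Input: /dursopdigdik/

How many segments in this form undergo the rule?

2

/d/ after /p/ (labial) → [b]
/d/ after /g/ (velar) → [g]
2 segments change.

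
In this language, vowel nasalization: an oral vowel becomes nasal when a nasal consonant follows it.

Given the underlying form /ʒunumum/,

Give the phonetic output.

/u/ before nasal /n/ → [ũ]
/u/ before nasal /m/ → [ũ]
/u/ before nasal /m/ → [ũ]

[ʒũnũmũm]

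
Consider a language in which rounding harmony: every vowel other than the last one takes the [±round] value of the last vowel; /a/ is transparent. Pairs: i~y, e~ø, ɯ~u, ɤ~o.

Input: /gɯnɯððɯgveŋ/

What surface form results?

[gɯnɯððɯgveŋ]

no segment meets the rule's conditions; no change.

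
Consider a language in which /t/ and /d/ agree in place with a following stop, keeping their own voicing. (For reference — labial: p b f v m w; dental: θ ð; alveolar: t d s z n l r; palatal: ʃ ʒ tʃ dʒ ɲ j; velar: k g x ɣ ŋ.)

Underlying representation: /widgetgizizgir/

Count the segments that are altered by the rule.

2

/d/ before /g/ (velar) → [g]
/t/ before /g/ (velar) → [k]
2 segments change.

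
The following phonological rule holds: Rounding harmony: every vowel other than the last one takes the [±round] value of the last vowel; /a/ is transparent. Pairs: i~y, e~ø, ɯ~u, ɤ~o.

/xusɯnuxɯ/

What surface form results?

[xɯsɯnɯxɯ]

/u/ harmonizes with /ɯ/ ([-round]) → [ɯ]
/u/ harmonizes with /ɯ/ ([-round]) → [ɯ]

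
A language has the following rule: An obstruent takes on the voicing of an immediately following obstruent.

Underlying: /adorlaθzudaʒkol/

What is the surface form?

/θ/ before /z/ (voiced) → [ð]
/ʒ/ before /k/ (voiceless) → [ʃ]

[adorlaðzudaʃkol]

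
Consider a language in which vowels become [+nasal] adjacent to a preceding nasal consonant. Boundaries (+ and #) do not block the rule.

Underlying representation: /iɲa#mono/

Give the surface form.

[iɲã#mõnõ]

/a/ after nasal /ɲ/ → [ã]
/o/ after nasal /m/ → [õ]
/o/ after nasal /n/ → [õ]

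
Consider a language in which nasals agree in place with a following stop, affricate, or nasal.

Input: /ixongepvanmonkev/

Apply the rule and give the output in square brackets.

[ixoŋgepvammoŋkev]

/n/ before /g/ (velar) → [ŋ]
/n/ before /m/ (labial) → [m]
/n/ before /k/ (velar) → [ŋ]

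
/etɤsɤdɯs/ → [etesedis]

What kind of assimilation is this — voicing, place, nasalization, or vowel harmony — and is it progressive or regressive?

vowel harmony, progressive

/ɤ/→[e] /ɤ/→[e] /ɯ/→[i].
Vowels agree with the first vowel, so the harmony is progressive.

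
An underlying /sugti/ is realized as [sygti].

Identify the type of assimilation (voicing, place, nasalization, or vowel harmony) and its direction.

vowel harmony, regressive

/u/→[y].
Vowels agree with the last vowel, so the harmony is regressive.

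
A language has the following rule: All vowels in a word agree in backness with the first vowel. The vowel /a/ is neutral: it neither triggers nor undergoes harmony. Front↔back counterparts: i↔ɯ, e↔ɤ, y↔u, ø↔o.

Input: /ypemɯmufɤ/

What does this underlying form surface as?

[ypemimyfe]

/ɯ/ harmonizes with /y/ ([-back]) → [i]
/u/ harmonizes with /y/ ([-back]) → [y]
/ɤ/ harmonizes with /y/ ([-back]) → [e]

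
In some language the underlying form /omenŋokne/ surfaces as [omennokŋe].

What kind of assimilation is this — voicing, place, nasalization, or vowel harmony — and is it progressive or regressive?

place assimilation, progressive

/ŋ/→[n] /n/→[ŋ].
Each target copies a feature from the preceding segment, so the direction is progressive.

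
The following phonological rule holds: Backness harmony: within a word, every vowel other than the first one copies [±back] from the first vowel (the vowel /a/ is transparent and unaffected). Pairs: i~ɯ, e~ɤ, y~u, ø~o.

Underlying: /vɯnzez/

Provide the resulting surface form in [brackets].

[vɯnzɤz]

/e/ harmonizes with /ɯ/ ([+back]) → [ɤ]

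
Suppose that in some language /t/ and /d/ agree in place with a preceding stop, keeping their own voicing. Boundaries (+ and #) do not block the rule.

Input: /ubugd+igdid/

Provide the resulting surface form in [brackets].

[ubugg+iggid]

/d/ after /g/ (velar) → [g]
/d/ after /g/ (velar) → [g]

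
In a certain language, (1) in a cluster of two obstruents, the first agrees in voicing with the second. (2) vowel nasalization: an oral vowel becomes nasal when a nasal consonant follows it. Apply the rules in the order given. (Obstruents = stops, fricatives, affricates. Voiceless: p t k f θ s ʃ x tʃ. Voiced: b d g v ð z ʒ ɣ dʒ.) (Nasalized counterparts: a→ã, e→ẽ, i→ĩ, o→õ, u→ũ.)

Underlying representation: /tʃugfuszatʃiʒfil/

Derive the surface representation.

[tʃukfuzzatʃiʃfil]

Rule 1: /g/ before /f/ (voiceless) → [k]
Rule 1: /s/ before /z/ (voiced) → [z]
Rule 1: /ʒ/ before /f/ (voiceless) → [ʃ]
After rule 1: tʃukfuzzatʃiʃfil
Rule 2: no segment meets the rule's conditions; no change.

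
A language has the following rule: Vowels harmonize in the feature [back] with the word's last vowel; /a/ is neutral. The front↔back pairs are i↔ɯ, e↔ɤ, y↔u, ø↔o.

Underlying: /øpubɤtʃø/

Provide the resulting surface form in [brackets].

[øpybetʃø]

/u/ harmonizes with /ø/ ([-back]) → [y]
/ɤ/ harmonizes with /ø/ ([-back]) → [e]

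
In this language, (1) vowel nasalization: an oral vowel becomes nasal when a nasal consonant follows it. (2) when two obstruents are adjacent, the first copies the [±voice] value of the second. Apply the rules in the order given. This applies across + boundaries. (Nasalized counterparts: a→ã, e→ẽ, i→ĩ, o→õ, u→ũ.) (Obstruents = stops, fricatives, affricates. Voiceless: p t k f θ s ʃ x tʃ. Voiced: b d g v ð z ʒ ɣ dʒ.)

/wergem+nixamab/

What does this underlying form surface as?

[wergẽm+nixãmab]

Rule 1: /e/ before nasal /m/ → [ẽ]
Rule 1: /a/ before nasal /m/ → [ã]
After rule 1: wergẽm+nixãmab
Rule 2: no segment meets the rule's conditions; no change.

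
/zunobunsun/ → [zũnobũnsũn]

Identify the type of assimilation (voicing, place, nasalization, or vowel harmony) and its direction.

nasalization, regressive

/u/→[ũ] /u/→[ũ] /u/→[ũ].
Each target copies a feature from the following segment, so the direction is regressive.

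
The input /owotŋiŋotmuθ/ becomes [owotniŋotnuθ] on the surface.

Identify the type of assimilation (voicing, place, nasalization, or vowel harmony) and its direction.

place assimilation, progressive

/ŋ/→[n] /m/→[n].
Each target copies a feature from the preceding segment, so the direction is progressive.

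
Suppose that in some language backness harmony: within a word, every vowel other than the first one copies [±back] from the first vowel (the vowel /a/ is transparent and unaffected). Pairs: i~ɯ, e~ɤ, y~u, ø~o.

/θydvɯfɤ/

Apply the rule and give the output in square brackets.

[θydvife]

/ɯ/ harmonizes with /y/ ([-back]) → [i]
/ɤ/ harmonizes with /y/ ([-back]) → [e]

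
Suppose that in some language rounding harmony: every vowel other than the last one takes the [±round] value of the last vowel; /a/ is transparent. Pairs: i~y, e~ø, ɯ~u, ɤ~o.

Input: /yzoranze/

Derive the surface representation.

[izɤranze]

/y/ harmonizes with /e/ ([-round]) → [i]
/o/ harmonizes with /e/ ([-round]) → [ɤ]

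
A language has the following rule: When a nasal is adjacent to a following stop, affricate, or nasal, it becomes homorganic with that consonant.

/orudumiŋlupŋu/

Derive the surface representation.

[orudumiŋlupŋu]

no segment meets the rule's conditions; no change.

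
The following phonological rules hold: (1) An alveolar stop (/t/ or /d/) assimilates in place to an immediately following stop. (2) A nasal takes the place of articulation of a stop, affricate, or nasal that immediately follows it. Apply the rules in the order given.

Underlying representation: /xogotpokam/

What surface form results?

[xogoppokam]

Rule 1: /t/ before /p/ (labial) → [p]
After rule 1: xogoppokam
Rule 2: no segment meets the rule's conditions; no change.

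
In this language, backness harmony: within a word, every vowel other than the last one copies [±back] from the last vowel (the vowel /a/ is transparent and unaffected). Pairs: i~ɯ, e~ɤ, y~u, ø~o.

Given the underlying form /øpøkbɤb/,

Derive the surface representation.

[opokbɤb]

/ø/ harmonizes with /ɤ/ ([+back]) → [o]
/ø/ harmonizes with /ɤ/ ([+back]) → [o]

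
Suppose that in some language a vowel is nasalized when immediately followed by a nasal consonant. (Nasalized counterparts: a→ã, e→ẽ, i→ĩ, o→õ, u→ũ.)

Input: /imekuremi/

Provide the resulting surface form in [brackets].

/i/ before nasal /m/ → [ĩ]
/e/ before nasal /m/ → [ẽ]

[ĩmekurẽmi]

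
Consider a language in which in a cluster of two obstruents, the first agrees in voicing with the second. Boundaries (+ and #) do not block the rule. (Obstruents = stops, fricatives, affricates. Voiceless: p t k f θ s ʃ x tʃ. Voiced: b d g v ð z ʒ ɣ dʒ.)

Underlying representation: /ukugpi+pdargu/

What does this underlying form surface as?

[ukukpi+bdargu]

/g/ before /p/ (voiceless) → [k]
/p/ before /d/ (voiced) → [b]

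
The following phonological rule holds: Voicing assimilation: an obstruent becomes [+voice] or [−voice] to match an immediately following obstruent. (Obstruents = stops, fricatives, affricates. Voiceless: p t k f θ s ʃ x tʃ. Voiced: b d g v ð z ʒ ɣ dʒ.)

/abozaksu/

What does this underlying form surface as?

no segment meets the rule's conditions; no change.

[abozaksu]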